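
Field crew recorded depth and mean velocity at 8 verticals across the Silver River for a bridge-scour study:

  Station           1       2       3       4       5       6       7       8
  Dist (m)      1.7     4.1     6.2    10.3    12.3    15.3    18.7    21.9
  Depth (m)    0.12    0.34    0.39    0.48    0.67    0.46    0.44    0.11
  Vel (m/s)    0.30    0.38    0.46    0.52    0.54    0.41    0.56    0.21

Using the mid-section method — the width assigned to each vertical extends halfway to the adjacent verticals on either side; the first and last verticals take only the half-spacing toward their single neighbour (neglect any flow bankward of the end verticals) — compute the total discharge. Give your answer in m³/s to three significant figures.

w_1 = (4.1 − 1.7)/2 = 1.2 m; q_1 = 0.30 × 0.12 × 1.2 = 0.04320 m³/s
w_2 = (6.2 − 1.7)/2 = 2.25 m; q_2 = 0.38 × 0.34 × 2.25 = 0.2907 m³/s
w_3 = (10.3 − 4.1)/2 = 3.1 m; q_3 = 0.46 × 0.39 × 3.1 = 0.5561 m³/s
w_4 = (12.3 − 6.2)/2 = 3.05 m; q_4 = 0.52 × 0.48 × 3.05 = 0.7613 m³/s
w_5 = (15.3 − 10.3)/2 = 2.5 m; q_5 = 0.54 × 0.67 × 2.5 = 0.9045 m³/s
w_6 = (18.7 − 12.3)/2 = 3.2 m; q_6 = 0.41 × 0.46 × 3.2 = 0.6035 m³/s
w_7 = (21.9 − 15.3)/2 = 3.3 m; q_7 = 0.56 × 0.44 × 3.3 = 0.8131 m³/s
w_8 = (21.9 − 18.7)/2 = 1.6 m; q_8 = 0.21 × 0.11 × 1.6 = 0.03696 m³/s
Q = Σ qᵢ = 4.009 m³/s

4.01 m³/s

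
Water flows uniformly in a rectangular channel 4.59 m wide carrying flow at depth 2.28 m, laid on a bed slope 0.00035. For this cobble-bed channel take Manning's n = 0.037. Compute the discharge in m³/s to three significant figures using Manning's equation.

A = b·y = 4.59 × 2.28 = 10.47 m²
P = b + 2y = 4.59 + 2×2.28 = 9.150 m
R = A/P = 10.47/9.150 = 1.144 m
Q = (1/n)·A·R^(2/3)·S^(1/2) = (1/0.037) × 10.47 × 1.144^(2/3) × 0.00035^(1/2) = 5.787 m³/s

5.79 m³/s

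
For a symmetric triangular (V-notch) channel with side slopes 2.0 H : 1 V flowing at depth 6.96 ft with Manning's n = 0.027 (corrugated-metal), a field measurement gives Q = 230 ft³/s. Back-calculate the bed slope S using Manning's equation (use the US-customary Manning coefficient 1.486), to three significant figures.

0.000409

A = z·y² = 2.0×6.96² = 96.88 ft²
P = 2y√(1+z²) = 2×6.96×√(1+2.0²) = 31.13 ft
R = A/P = 96.88/31.13 = 3.113 ft
S = (Q·n / (1.486·A·R^(2/3)))² = (230×0.027 / (1.486×96.88×2.132))² = 0.0004094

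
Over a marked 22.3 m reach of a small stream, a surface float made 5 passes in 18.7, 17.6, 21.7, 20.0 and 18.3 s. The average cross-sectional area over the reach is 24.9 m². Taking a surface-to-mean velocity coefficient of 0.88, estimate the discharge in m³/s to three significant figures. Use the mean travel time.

t̄ = (18.7 + 17.6 + 21.7 + 20.0 + 18.3) / 5 = 19.26 s
v_surface = L / t̄ = 22.3 / 19.26 = 1.158 m/s
v_mean = 0.88 × 1.158 = 1.019 m/s
Q = A × v_mean = 24.9 × 1.019 = 25.37 m³/s

25.4 m³/s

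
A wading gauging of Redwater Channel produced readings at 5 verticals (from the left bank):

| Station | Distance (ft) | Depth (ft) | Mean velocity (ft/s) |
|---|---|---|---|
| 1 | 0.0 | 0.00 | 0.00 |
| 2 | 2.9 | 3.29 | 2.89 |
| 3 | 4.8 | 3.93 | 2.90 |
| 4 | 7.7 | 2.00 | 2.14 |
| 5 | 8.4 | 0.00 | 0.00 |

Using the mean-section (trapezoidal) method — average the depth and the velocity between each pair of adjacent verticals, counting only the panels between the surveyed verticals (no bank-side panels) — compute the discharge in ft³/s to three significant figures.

49.2 ft³/s

Panel 1-2: Δb = 2.9 ft, d̄ = (0.00+3.29)/2 = 1.645, v̄ = (0.00+2.89)/2 = 1.445 → q = 2.9×1.645×1.445 = 6.893 ft³/s
Panel 2-3: Δb = 1.9 ft, d̄ = (3.29+3.93)/2 = 3.61, v̄ = (2.89+2.90)/2 = 2.895 → q = 1.9×3.61×2.895 = 19.86 ft³/s
Panel 3-4: Δb = 2.9 ft, d̄ = (3.93+2.00)/2 = 2.965, v̄ = (2.90+2.14)/2 = 2.52 → q = 2.9×2.965×2.52 = 21.67 ft³/s
Panel 4-5: Δb = 0.7 ft, d̄ = (2.00+0.00)/2 = 1, v̄ = (2.14+0.00)/2 = 1.07 → q = 0.7×1×1.07 = 0.7490 ft³/s
Q = Σ q = 49.17 ft³/s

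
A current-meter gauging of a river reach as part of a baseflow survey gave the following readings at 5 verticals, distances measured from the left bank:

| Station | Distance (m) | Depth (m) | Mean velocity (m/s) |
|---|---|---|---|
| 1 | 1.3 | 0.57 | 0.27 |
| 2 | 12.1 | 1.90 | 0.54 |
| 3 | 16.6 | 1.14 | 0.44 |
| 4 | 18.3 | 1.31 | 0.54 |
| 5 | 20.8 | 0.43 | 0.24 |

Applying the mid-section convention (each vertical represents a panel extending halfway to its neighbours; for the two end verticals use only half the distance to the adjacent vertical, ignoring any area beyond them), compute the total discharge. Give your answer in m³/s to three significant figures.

w_1 = (12.1 − 1.3)/2 = 5.4 m; q_1 = 0.27 × 0.57 × 5.4 = 0.8311 m³/s
w_2 = (16.6 − 1.3)/2 = 7.65 m; q_2 = 0.54 × 1.90 × 7.65 = 7.849 m³/s
w_3 = (18.3 − 12.1)/2 = 3.1 m; q_3 = 0.44 × 1.14 × 3.1 = 1.555 m³/s
w_4 = (20.8 − 16.6)/2 = 2.1 m; q_4 = 0.54 × 1.31 × 2.1 = 1.486 m³/s
w_5 = (20.8 − 18.3)/2 = 1.25 m; q_5 = 0.24 × 0.43 × 1.25 = 0.1290 m³/s
Q = Σ qᵢ = 11.85 m³/s

11.8 m³/s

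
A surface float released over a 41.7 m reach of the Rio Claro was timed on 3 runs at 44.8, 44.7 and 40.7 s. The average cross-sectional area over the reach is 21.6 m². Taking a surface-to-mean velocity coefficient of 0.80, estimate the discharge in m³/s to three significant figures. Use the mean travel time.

t̄ = (44.8 + 44.7 + 40.7) / 3 = 43.4 s
v_surface = L / t̄ = 41.7 / 43.4 = 0.9608 m/s
v_mean = 0.80 × 0.9608 = 0.7687 m/s
Q = A × v_mean = 21.6 × 0.7687 = 16.60 m³/s

16.6 m³/s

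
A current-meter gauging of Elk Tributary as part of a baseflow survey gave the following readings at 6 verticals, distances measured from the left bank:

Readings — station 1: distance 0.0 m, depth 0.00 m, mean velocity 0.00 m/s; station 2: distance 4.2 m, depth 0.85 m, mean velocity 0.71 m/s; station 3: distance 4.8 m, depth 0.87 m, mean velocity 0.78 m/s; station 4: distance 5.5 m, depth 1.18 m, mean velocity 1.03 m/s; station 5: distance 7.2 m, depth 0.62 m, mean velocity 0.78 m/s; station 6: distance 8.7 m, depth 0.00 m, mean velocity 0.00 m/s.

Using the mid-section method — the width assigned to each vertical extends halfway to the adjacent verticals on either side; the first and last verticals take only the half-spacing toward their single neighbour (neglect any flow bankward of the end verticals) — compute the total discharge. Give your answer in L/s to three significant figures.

w_2 = (4.8 − 0.0)/2 = 2.4 m; q_2 = 0.71 × 0.85 × 2.4 = 1.448 m³/s
w_3 = (5.5 − 4.2)/2 = 0.65 m; q_3 = 0.78 × 0.87 × 0.65 = 0.4411 m³/s
w_4 = (7.2 − 4.8)/2 = 1.2 m; q_4 = 1.03 × 1.18 × 1.2 = 1.458 m³/s
w_5 = (8.7 − 5.5)/2 = 1.6 m; q_5 = 0.78 × 0.62 × 1.6 = 0.7738 m³/s
Stations 1, 6 contribute zero (depth or velocity is 0).
Q = Σ qᵢ = 4.122 m³/s
= 4.122 × 1000 = 4122 L/s

4120 L/s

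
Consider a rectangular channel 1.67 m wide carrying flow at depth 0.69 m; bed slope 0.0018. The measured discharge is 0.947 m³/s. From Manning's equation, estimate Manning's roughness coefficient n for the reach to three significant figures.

A = b·y = 1.67 × 0.69 = 1.152 m²
P = b + 2y = 1.67 + 2×0.69 = 3.050 m
R = A/P = 1.152/3.050 = 0.3778 m
n = (1/Q)·A·R^(2/3)·S^(1/2) = (1/0.947) × 1.152 × 0.5226 × 0.04243 = 0.02698

0.0270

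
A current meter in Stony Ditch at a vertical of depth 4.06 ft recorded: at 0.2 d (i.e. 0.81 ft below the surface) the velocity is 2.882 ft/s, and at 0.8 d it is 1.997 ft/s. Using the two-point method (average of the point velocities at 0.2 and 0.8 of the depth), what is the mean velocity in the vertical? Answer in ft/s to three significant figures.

v̄ = (2.882 + 1.997) / 2 = 2.440 ft/s

2.44 ft/s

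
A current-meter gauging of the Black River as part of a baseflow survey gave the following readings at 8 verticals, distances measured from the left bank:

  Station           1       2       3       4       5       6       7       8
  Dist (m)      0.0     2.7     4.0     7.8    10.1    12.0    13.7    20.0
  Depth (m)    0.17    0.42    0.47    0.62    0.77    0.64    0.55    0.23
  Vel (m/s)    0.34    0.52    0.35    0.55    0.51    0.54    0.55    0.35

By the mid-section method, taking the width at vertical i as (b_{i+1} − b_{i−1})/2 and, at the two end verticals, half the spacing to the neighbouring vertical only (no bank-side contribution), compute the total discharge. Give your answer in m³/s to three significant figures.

4.88 m³/s

w_1 = (2.7 − 0.0)/2 = 1.35 m; q_1 = 0.34 × 0.17 × 1.35 = 0.07803 m³/s
w_2 = (4.0 − 0.0)/2 = 2 m; q_2 = 0.52 × 0.42 × 2 = 0.4368 m³/s
w_3 = (7.8 − 2.7)/2 = 2.55 m; q_3 = 0.35 × 0.47 × 2.55 = 0.4195 m³/s
w_4 = (10.1 − 4.0)/2 = 3.05 m; q_4 = 0.55 × 0.62 × 3.05 = 1.040 m³/s
w_5 = (12.0 − 7.8)/2 = 2.1 m; q_5 = 0.51 × 0.77 × 2.1 = 0.8247 m³/s
w_6 = (13.7 − 10.1)/2 = 1.8 m; q_6 = 0.54 × 0.64 × 1.8 = 0.6221 m³/s
w_7 = (20.0 − 12.0)/2 = 4 m; q_7 = 0.55 × 0.55 × 4 = 1.210 m³/s
w_8 = (20.0 − 13.7)/2 = 3.15 m; q_8 = 0.35 × 0.23 × 3.15 = 0.2536 m³/s
Q = Σ qᵢ = 4.885 m³/s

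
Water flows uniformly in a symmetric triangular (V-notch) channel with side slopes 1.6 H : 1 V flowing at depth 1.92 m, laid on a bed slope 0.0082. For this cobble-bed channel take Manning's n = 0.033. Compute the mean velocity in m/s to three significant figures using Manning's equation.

A = z·y² = 1.6×1.92² = 5.898 m²
P = 2y√(1+z²) = 2×1.92×√(1+1.6²) = 7.245 m
R = A/P = 5.898/7.245 = 0.8141 m
Q = (1/n)·A·R^(2/3)·S^(1/2) = (1/0.033) × 5.898 × 0.8141^(2/3) × 0.0082^(1/2) = 14.11 m³/s
V = Q/A = 14.11/5.898 = 2.392 m/s

2.39 m/s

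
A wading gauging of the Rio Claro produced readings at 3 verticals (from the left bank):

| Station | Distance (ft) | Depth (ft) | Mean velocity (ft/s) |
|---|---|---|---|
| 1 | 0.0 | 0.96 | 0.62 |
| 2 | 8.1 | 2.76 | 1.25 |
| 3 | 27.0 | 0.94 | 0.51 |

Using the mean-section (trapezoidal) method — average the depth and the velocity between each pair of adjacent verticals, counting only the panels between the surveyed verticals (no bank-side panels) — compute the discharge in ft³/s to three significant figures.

44.9 ft³/s

Panel 1-2: Δb = 8.1 ft, d̄ = (0.96+2.76)/2 = 1.86, v̄ = (0.62+1.25)/2 = 0.935 → q = 8.1×1.86×0.935 = 14.09 ft³/s
Panel 2-3: Δb = 18.9 ft, d̄ = (2.76+0.94)/2 = 1.85, v̄ = (1.25+0.51)/2 = 0.88 → q = 18.9×1.85×0.88 = 30.77 ft³/s
Q = Σ q = 44.86 ft³/s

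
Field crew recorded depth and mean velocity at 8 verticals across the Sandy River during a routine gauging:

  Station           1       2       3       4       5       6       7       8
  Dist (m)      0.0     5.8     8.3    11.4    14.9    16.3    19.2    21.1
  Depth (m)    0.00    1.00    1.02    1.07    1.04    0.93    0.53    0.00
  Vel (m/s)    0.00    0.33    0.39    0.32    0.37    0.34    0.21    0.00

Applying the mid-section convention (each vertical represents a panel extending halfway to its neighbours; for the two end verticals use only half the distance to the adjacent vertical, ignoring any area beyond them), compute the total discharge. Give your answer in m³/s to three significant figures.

w_2 = (8.3 − 0.0)/2 = 4.15 m; q_2 = 0.33 × 1.00 × 4.15 = 1.370 m³/s
w_3 = (11.4 − 5.8)/2 = 2.8 m; q_3 = 0.39 × 1.02 × 2.8 = 1.114 m³/s
w_4 = (14.9 − 8.3)/2 = 3.3 m; q_4 = 0.32 × 1.07 × 3.3 = 1.130 m³/s
w_5 = (16.3 − 11.4)/2 = 2.45 m; q_5 = 0.37 × 1.04 × 2.45 = 0.9428 m³/s
w_6 = (19.2 − 14.9)/2 = 2.15 m; q_6 = 0.34 × 0.93 × 2.15 = 0.6798 m³/s
w_7 = (21.1 − 16.3)/2 = 2.4 m; q_7 = 0.21 × 0.53 × 2.4 = 0.2671 m³/s
Stations 1, 8 contribute zero (depth or velocity is 0).
Q = Σ qᵢ = 5.503 m³/s

5.50 m³/s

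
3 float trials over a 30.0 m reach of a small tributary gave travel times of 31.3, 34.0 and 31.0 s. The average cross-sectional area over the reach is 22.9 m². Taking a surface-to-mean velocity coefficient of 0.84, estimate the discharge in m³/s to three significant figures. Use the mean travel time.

t̄ = (31.3 + 34.0 + 31.0) / 3 = 32.1 s
v_surface = L / t̄ = 30.0 / 32.1 = 0.9346 m/s
v_mean = 0.84 × 0.9346 = 0.7850 m/s
Q = A × v_mean = 22.9 × 0.7850 = 17.98 m³/s

18.0 m³/s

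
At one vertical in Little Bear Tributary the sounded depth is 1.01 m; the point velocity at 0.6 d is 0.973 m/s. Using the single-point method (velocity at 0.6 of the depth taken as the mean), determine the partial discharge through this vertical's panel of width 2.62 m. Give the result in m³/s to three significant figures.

2.57 m³/s

v̄ = v₀.₆ = 0.973 m/s
q = v̄ × d × w = 0.9730 × 1.01 × 2.62 = 2.575 m³/s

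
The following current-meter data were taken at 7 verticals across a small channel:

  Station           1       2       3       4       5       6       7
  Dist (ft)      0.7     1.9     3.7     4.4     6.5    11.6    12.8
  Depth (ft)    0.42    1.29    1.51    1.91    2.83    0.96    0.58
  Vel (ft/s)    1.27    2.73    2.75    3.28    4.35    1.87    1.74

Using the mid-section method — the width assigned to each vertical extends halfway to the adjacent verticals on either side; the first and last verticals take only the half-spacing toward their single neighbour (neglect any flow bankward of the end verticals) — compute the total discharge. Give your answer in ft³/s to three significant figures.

w_1 = (1.9 − 0.7)/2 = 0.6 ft; q_1 = 1.27 × 0.42 × 0.6 = 0.3200 ft³/s
w_2 = (3.7 − 0.7)/2 = 1.5 ft; q_2 = 2.73 × 1.29 × 1.5 = 5.283 ft³/s
w_3 = (4.4 − 1.9)/2 = 1.25 ft; q_3 = 2.75 × 1.51 × 1.25 = 5.191 ft³/s
w_4 = (6.5 − 3.7)/2 = 1.4 ft; q_4 = 3.28 × 1.91 × 1.4 = 8.771 ft³/s
w_5 = (11.6 − 4.4)/2 = 3.6 ft; q_5 = 4.35 × 2.83 × 3.6 = 44.32 ft³/s
w_6 = (12.8 − 6.5)/2 = 3.15 ft; q_6 = 1.87 × 0.96 × 3.15 = 5.655 ft³/s
w_7 = (12.8 − 11.6)/2 = 0.6 ft; q_7 = 1.74 × 0.58 × 0.6 = 0.6055 ft³/s
Q = Σ qᵢ = 70.14 ft³/s

70.1 ft³/s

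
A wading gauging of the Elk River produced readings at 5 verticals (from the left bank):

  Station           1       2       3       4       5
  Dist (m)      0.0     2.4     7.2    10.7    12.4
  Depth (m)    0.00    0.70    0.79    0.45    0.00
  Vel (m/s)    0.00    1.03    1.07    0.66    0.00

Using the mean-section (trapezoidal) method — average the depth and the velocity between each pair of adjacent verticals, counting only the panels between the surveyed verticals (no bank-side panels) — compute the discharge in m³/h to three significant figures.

Panel 1-2: Δb = 2.4 m, d̄ = (0.00+0.70)/2 = 0.35, v̄ = (0.00+1.03)/2 = 0.515 → q = 2.4×0.35×0.515 = 0.4326 m³/s
Panel 2-3: Δb = 4.8 m, d̄ = (0.70+0.79)/2 = 0.745, v̄ = (1.03+1.07)/2 = 1.05 → q = 4.8×0.745×1.05 = 3.755 m³/s
Panel 3-4: Δb = 3.5 m, d̄ = (0.79+0.45)/2 = 0.62, v̄ = (1.07+0.66)/2 = 0.865 → q = 3.5×0.62×0.865 = 1.877 m³/s
Panel 4-5: Δb = 1.7 m, d̄ = (0.45+0.00)/2 = 0.225, v̄ = (0.66+0.00)/2 = 0.33 → q = 1.7×0.225×0.33 = 0.1262 m³/s
Q = Σ q = 6.191 m³/s
= 6.191 × 3600 = 22290 m³/h

22300 m³/h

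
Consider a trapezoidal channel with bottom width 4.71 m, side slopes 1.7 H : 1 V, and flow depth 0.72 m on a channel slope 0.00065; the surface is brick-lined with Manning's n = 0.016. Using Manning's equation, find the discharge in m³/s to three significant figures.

A = (b + z·y)·y = (4.71 + 1.7×0.72)×0.72 = 4.272 m²
P = b + 2y√(1+z²) = 4.71 + 2×0.72×√(1+1.7²) = 7.550 m
R = A/P = 4.272/7.550 = 0.5659 m
Q = (1/n)·A·R^(2/3)·S^(1/2) = (1/0.016) × 4.272 × 0.5659^(2/3) × 0.00065^(1/2) = 4.658 m³/s

4.66 m³/s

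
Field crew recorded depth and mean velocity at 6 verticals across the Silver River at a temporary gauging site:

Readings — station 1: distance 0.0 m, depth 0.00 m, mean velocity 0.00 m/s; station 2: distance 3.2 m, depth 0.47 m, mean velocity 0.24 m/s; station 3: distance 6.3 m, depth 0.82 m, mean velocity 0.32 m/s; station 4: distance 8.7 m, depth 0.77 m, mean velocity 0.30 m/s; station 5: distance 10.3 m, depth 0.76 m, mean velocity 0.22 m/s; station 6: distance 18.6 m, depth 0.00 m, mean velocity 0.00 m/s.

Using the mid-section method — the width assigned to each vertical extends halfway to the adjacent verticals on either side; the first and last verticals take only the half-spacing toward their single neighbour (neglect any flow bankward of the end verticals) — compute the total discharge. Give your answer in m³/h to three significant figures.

w_2 = (6.3 − 0.0)/2 = 3.15 m; q_2 = 0.24 × 0.47 × 3.15 = 0.3553 m³/s
w_3 = (8.7 − 3.2)/2 = 2.75 m; q_3 = 0.32 × 0.82 × 2.75 = 0.7216 m³/s
w_4 = (10.3 − 6.3)/2 = 2 m; q_4 = 0.30 × 0.77 × 2 = 0.4620 m³/s
w_5 = (18.6 − 8.7)/2 = 4.95 m; q_5 = 0.22 × 0.76 × 4.95 = 0.8276 m³/s
Stations 1, 6 contribute zero (depth or velocity is 0).
Q = Σ qᵢ = 2.367 m³/s
= 2.367 × 3600 = 8520 m³/h

8520 m³/h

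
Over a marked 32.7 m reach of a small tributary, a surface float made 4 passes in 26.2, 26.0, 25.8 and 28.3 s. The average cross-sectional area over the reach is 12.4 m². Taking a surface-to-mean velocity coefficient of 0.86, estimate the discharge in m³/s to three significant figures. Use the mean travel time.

13.1 m³/s

t̄ = (26.2 + 26.0 + 25.8 + 28.3) / 4 = 26.575 s
v_surface = L / t̄ = 32.7 / 26.575 = 1.230 m/s
v_mean = 0.86 × 1.230 = 1.058 m/s
Q = A × v_mean = 12.4 × 1.058 = 13.12 m³/s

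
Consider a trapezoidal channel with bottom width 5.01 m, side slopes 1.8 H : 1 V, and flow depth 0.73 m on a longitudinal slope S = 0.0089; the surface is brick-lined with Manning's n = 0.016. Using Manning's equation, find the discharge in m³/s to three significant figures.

A = (b + z·y)·y = (5.01 + 1.8×0.73)×0.73 = 4.617 m²
P = b + 2y√(1+z²) = 5.01 + 2×0.73×√(1+1.8²) = 8.016 m
R = A/P = 4.617/8.016 = 0.5759 m
Q = (1/n)·A·R^(2/3)·S^(1/2) = (1/0.016) × 4.617 × 0.5759^(2/3) × 0.0089^(1/2) = 18.84 m³/s

18.8 m³/s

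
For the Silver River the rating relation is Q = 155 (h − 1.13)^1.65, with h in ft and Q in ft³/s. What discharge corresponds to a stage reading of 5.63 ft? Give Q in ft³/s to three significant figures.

Q = 155 × (5.63 − 1.13)^1.65 = 155 × 4.5^1.65 = 1854 ft³/s

1850 ft³/s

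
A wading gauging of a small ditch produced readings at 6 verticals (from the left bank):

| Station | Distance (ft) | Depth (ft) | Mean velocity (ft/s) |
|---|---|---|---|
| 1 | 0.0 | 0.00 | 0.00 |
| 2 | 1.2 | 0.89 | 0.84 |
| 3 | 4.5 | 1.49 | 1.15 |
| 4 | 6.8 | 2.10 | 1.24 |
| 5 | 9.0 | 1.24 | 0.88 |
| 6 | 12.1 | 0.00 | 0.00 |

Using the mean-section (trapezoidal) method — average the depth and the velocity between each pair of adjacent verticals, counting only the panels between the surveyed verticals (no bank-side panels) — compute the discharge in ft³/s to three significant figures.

13.8 ft³/s

Panel 1-2: Δb = 1.2 ft, d̄ = (0.00+0.89)/2 = 0.445, v̄ = (0.00+0.84)/2 = 0.42 → q = 1.2×0.445×0.42 = 0.2243 ft³/s
Panel 2-3: Δb = 3.3 ft, d̄ = (0.89+1.49)/2 = 1.19, v̄ = (0.84+1.15)/2 = 0.995 → q = 3.3×1.19×0.995 = 3.907 ft³/s
Panel 3-4: Δb = 2.3 ft, d̄ = (1.49+2.10)/2 = 1.795, v̄ = (1.15+1.24)/2 = 1.195 → q = 2.3×1.795×1.195 = 4.934 ft³/s
Panel 4-5: Δb = 2.2 ft, d̄ = (2.10+1.24)/2 = 1.67, v̄ = (1.24+0.88)/2 = 1.06 → q = 2.2×1.67×1.06 = 3.894 ft³/s
Panel 5-6: Δb = 3.1 ft, d̄ = (1.24+0.00)/2 = 0.62, v̄ = (0.88+0.00)/2 = 0.44 → q = 3.1×0.62×0.44 = 0.8457 ft³/s
Q = Σ q = 13.81 ft³/s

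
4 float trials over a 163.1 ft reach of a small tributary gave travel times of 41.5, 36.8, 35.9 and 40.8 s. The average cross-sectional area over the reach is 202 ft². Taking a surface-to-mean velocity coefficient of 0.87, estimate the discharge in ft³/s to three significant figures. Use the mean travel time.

740 ft³/s

t̄ = (41.5 + 36.8 + 35.9 + 40.8) / 4 = 38.75 s
v_surface = L / t̄ = 163.1 / 38.75 = 4.209 ft/s
v_mean = 0.87 × 4.209 = 3.662 ft/s
Q = A × v_mean = 202 × 3.662 = 739.7 ft³/s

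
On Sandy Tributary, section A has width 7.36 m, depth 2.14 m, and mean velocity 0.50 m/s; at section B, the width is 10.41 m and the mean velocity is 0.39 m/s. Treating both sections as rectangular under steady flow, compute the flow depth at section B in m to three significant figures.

1.94 m

Q = A₁V₁ = (7.36×2.14) × 0.50 = 7.875 m³/s
d₂ = Q/(b₂ V₂) = 7.875/(10.41×0.39) = 1.940 m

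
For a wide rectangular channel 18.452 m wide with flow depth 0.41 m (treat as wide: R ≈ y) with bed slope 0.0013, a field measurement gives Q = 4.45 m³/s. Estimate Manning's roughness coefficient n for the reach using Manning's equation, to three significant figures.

A = b·y = 18.452 × 0.41 = 7.565 m²
Wide channel: R ≈ y = 0.41 m
n = (1/Q)·A·R^(2/3)·S^(1/2) = (1/4.45) × 7.565 × 0.5519 × 0.03606 = 0.03383

0.0338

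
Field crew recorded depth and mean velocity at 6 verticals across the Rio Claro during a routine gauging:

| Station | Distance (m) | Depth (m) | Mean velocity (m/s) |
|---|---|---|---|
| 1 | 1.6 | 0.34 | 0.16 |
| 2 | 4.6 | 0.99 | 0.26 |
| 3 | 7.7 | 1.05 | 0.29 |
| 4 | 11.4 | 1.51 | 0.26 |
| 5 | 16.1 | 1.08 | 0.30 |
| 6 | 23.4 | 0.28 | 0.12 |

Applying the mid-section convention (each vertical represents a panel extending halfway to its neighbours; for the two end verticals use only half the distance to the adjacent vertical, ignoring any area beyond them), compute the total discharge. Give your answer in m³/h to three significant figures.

20200 m³/h

w_1 = (4.6 − 1.6)/2 = 1.5 m; q_1 = 0.16 × 0.34 × 1.5 = 0.08160 m³/s
w_2 = (7.7 − 1.6)/2 = 3.05 m; q_2 = 0.26 × 0.99 × 3.05 = 0.7851 m³/s
w_3 = (11.4 − 4.6)/2 = 3.4 m; q_3 = 0.29 × 1.05 × 3.4 = 1.035 m³/s
w_4 = (16.1 − 7.7)/2 = 4.2 m; q_4 = 0.26 × 1.51 × 4.2 = 1.649 m³/s
w_5 = (23.4 − 11.4)/2 = 6 m; q_5 = 0.30 × 1.08 × 6 = 1.944 m³/s
w_6 = (23.4 − 16.1)/2 = 3.65 m; q_6 = 0.12 × 0.28 × 3.65 = 0.1226 m³/s
Q = Σ qᵢ = 5.618 m³/s
= 5.618 × 3600 = 20220 m³/h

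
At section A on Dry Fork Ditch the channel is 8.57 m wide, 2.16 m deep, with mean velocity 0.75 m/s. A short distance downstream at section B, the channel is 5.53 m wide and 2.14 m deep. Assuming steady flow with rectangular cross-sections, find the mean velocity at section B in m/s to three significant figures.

1.17 m/s

Q = A₁V₁ = (8.57×2.16) × 0.75 = 13.88 m³/s
A₂ = 5.53 × 2.14 = 11.83 m²
V₂ = Q/A₂ = 13.88/11.83 = 1.173 m/s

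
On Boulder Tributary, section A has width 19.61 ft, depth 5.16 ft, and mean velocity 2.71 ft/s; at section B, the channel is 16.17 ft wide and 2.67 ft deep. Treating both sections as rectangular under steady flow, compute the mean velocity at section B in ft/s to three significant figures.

Q = A₁V₁ = (19.61×5.16) × 2.71 = 274.2 ft³/s
A₂ = 16.17 × 2.67 = 43.17 ft²
V₂ = Q/A₂ = 274.2/43.17 = 6.351 ft/s

6.35 ft/s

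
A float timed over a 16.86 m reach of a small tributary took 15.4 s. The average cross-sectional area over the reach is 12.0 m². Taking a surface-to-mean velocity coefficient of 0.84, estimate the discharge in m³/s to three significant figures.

v_surface = L / t̄ = 16.86 / 15.4 = 1.095 m/s
v_mean = 0.84 × 1.095 = 0.9196 m/s
Q = A × v_mean = 12.0 × 0.9196 = 11.04 m³/s

11.0 m³/s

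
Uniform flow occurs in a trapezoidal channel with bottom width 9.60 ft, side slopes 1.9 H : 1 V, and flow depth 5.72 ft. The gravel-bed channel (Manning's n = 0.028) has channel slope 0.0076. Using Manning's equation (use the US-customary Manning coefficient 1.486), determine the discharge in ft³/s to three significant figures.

1230 ft³/s

A = (b + z·y)·y = (9.60 + 1.9×5.72)×5.72 = 117.1 ft²
P = b + 2y√(1+z²) = 9.60 + 2×5.72×√(1+1.9²) = 34.16 ft
R = A/P = 117.1/34.16 = 3.427 ft
Q = (1.486/n)·A·R^(2/3)·S^(1/2) = (1.486/0.028) × 117.1 × 3.427^(2/3) × 0.0076^(1/2) = 1231 ft³/s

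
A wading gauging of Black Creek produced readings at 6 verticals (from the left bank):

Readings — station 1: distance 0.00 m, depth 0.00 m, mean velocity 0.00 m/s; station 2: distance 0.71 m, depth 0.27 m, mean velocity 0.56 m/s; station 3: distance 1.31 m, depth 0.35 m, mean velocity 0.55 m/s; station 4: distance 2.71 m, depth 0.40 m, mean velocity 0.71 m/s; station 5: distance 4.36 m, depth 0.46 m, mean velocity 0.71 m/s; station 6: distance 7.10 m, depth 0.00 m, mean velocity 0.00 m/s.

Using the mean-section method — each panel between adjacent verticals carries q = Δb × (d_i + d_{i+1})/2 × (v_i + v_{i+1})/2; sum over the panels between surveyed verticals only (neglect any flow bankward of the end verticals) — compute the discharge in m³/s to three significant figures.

Panel 1-2: Δb = 0.71 m, d̄ = (0.00+0.27)/2 = 0.135, v̄ = (0.00+0.56)/2 = 0.28 → q = 0.71×0.135×0.28 = 0.02684 m³/s
Panel 2-3: Δb = 0.6 m, d̄ = (0.27+0.35)/2 = 0.31, v̄ = (0.56+0.55)/2 = 0.555 → q = 0.6×0.31×0.555 = 0.1032 m³/s
Panel 3-4: Δb = 1.4 m, d̄ = (0.35+0.40)/2 = 0.375, v̄ = (0.55+0.71)/2 = 0.63 → q = 1.4×0.375×0.63 = 0.3308 m³/s
Panel 4-5: Δb = 1.65 m, d̄ = (0.40+0.46)/2 = 0.43, v̄ = (0.71+0.71)/2 = 0.71 → q = 1.65×0.43×0.71 = 0.5037 m³/s
Panel 5-6: Δb = 2.74 m, d̄ = (0.46+0.00)/2 = 0.23, v̄ = (0.71+0.00)/2 = 0.355 → q = 2.74×0.23×0.355 = 0.2237 m³/s
Q = Σ q = 1.188 m³/s

1.19 m³/s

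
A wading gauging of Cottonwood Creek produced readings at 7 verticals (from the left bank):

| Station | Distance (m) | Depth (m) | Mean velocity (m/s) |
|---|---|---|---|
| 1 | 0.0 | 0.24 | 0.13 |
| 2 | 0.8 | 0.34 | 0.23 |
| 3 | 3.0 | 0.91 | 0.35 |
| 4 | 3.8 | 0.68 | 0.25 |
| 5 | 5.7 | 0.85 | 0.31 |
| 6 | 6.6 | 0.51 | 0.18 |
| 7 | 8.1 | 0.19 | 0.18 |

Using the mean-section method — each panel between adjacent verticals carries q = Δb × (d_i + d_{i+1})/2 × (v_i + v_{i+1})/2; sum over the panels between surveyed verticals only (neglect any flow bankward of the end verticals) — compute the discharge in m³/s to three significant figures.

Panel 1-2: Δb = 0.8 m, d̄ = (0.24+0.34)/2 = 0.29, v̄ = (0.13+0.23)/2 = 0.18 → q = 0.8×0.29×0.18 = 0.04176 m³/s
Panel 2-3: Δb = 2.2 m, d̄ = (0.34+0.91)/2 = 0.625, v̄ = (0.23+0.35)/2 = 0.29 → q = 2.2×0.625×0.29 = 0.3988 m³/s
Panel 3-4: Δb = 0.8 m, d̄ = (0.91+0.68)/2 = 0.795, v̄ = (0.35+0.25)/2 = 0.3 → q = 0.8×0.795×0.3 = 0.1908 m³/s
Panel 4-5: Δb = 1.9 m, d̄ = (0.68+0.85)/2 = 0.765, v̄ = (0.25+0.31)/2 = 0.28 → q = 1.9×0.765×0.28 = 0.4070 m³/s
Panel 5-6: Δb = 0.9 m, d̄ = (0.85+0.51)/2 = 0.68, v̄ = (0.31+0.18)/2 = 0.245 → q = 0.9×0.68×0.245 = 0.1499 m³/s
Panel 6-7: Δb = 1.5 m, d̄ = (0.51+0.19)/2 = 0.35, v̄ = (0.18+0.18)/2 = 0.18 → q = 1.5×0.35×0.18 = 0.09450 m³/s
Q = Σ q = 1.283 m³/s

1.28 m³/s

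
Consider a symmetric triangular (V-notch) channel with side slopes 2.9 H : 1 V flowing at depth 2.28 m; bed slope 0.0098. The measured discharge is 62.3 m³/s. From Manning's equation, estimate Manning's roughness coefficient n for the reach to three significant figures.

0.0252

A = z·y² = 2.9×2.28² = 15.08 m²
P = 2y√(1+z²) = 2×2.28×√(1+2.9²) = 13.99 m
R = A/P = 15.08/13.99 = 1.078 m
n = (1/Q)·A·R^(2/3)·S^(1/2) = (1/62.3) × 15.08 × 1.051 × 0.09899 = 0.02518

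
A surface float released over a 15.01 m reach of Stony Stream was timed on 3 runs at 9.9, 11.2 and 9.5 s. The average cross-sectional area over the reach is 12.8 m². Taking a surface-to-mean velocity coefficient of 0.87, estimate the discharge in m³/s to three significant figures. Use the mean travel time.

16.4 m³/s

t̄ = (9.9 + 11.2 + 9.5) / 3 = 10.2 s
v_surface = L / t̄ = 15.01 / 10.2 = 1.472 m/s
v_mean = 0.87 × 1.472 = 1.280 m/s
Q = A × v_mean = 12.8 × 1.280 = 16.39 m³/s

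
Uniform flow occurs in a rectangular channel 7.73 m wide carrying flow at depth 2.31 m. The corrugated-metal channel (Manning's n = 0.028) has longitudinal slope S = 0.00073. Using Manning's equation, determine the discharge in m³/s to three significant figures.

22.0 m³/s

A = b·y = 7.73 × 2.31 = 17.86 m²
P = b + 2y = 7.73 + 2×2.31 = 12.35 m
R = A/P = 17.86/12.35 = 1.446 m
Q = (1/n)·A·R^(2/3)·S^(1/2) = (1/0.028) × 17.86 × 1.446^(2/3) × 0.00073^(1/2) = 22.03 m³/s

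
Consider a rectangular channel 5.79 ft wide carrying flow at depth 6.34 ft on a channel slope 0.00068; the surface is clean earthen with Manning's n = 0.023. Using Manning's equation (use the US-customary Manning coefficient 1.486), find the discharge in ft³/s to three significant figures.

97.8 ft³/s

A = b·y = 5.79 × 6.34 = 36.71 ft²
P = b + 2y = 5.79 + 2×6.34 = 18.47 ft
R = A/P = 36.71/18.47 = 1.987 ft
Q = (1.486/n)·A·R^(2/3)·S^(1/2) = (1.486/0.023) × 36.71 × 1.987^(2/3) × 0.00068^(1/2) = 97.76 ft³/s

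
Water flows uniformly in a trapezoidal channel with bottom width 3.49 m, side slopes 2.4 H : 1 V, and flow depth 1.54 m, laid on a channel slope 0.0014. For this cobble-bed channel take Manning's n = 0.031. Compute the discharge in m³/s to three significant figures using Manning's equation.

13.0 m³/s

A = (b + z·y)·y = (3.49 + 2.4×1.54)×1.54 = 11.07 m²
P = b + 2y√(1+z²) = 3.49 + 2×1.54×√(1+2.4²) = 11.50 m
R = A/P = 11.07/11.50 = 0.9625 m
Q = (1/n)·A·R^(2/3)·S^(1/2) = (1/0.031) × 11.07 × 0.9625^(2/3) × 0.0014^(1/2) = 13.02 m³/s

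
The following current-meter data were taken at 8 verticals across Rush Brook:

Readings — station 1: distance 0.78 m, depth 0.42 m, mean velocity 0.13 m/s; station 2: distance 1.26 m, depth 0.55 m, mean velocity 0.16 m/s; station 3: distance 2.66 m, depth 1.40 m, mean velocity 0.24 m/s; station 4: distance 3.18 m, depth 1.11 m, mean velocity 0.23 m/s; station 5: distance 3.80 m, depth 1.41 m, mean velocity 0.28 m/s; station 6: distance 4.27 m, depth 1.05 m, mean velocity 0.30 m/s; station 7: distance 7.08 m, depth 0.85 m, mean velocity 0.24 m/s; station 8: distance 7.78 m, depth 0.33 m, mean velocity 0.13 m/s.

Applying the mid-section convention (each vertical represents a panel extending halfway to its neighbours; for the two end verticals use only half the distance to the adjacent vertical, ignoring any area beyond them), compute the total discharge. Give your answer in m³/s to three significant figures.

w_1 = (1.26 − 0.78)/2 = 0.24 m; q_1 = 0.13 × 0.42 × 0.24 = 0.01310 m³/s
w_2 = (2.66 − 0.78)/2 = 0.94 m; q_2 = 0.16 × 0.55 × 0.94 = 0.08272 m³/s
w_3 = (3.18 − 1.26)/2 = 0.96 m; q_3 = 0.24 × 1.40 × 0.96 = 0.3226 m³/s
w_4 = (3.80 − 2.66)/2 = 0.57 m; q_4 = 0.23 × 1.11 × 0.57 = 0.1455 m³/s
w_5 = (4.27 − 3.18)/2 = 0.545 m; q_5 = 0.28 × 1.41 × 0.545 = 0.2152 m³/s
w_6 = (7.08 − 3.80)/2 = 1.64 m; q_6 = 0.30 × 1.05 × 1.64 = 0.5166 m³/s
w_7 = (7.78 − 4.27)/2 = 1.755 m; q_7 = 0.24 × 0.85 × 1.755 = 0.3580 m³/s
w_8 = (7.78 − 7.08)/2 = 0.35 m; q_8 = 0.13 × 0.33 × 0.35 = 0.01502 m³/s
Q = Σ qᵢ = 1.669 m³/s

1.67 m³/s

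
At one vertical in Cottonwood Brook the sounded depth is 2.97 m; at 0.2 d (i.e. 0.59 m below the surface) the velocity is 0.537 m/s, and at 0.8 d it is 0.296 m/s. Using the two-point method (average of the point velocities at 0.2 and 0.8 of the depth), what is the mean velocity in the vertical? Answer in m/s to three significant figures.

v̄ = (0.537 + 0.296) / 2 = 0.4165 m/s

0.417 m/s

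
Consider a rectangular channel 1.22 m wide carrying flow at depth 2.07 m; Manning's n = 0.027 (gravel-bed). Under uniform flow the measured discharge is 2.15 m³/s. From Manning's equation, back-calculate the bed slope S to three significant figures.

A = b·y = 1.22 × 2.07 = 2.525 m²
P = b + 2y = 1.22 + 2×2.07 = 5.360 m
R = A/P = 2.525/5.360 = 0.4712 m
S = (Q·n / (1·A·R^(2/3)))² = (2.15×0.027 / (1×2.525×0.6055))² = 0.001441

0.00144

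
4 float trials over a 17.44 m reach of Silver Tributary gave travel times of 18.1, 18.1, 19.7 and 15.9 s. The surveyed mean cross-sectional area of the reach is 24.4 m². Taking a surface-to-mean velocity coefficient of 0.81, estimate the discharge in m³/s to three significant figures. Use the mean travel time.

19.2 m³/s

t̄ = (18.1 + 18.1 + 19.7 + 15.9) / 4 = 17.95 s
v_surface = L / t̄ = 17.44 / 17.95 = 0.9716 m/s
v_mean = 0.81 × 0.9716 = 0.7870 m/s
Q = A × v_mean = 24.4 × 0.7870 = 19.20 m³/s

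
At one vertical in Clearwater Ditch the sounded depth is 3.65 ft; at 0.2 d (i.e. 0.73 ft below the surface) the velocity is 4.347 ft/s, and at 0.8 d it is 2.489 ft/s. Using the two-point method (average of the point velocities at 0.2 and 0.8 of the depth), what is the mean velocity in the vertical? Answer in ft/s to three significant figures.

3.42 ft/s

v̄ = (4.347 + 2.489) / 2 = 3.418 ft/s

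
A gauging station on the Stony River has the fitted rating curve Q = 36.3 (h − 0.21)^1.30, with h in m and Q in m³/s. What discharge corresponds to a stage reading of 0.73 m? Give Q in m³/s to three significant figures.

Q = 36.3 × (0.73 − 0.21)^1.30 = 36.3 × 0.52^1.30 = 15.51 m³/s

15.5 m³/s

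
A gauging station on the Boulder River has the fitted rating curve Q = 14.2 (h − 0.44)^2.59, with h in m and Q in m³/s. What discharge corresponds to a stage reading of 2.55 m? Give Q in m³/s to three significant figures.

Q = 14.2 × (2.55 − 0.44)^2.59 = 14.2 × 2.11^2.59 = 98.22 m³/s

98.2 m³/s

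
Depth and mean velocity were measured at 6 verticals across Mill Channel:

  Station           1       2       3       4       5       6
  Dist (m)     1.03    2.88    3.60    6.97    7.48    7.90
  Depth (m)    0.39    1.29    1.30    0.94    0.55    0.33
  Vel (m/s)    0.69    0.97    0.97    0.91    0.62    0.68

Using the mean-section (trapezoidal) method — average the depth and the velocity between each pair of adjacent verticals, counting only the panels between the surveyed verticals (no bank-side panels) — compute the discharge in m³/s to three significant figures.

6.15 m³/s

Panel 1-2: Δb = 1.85 m, d̄ = (0.39+1.29)/2 = 0.84, v̄ = (0.69+0.97)/2 = 0.83 → q = 1.85×0.84×0.83 = 1.290 m³/s
Panel 2-3: Δb = 0.72 m, d̄ = (1.29+1.30)/2 = 1.295, v̄ = (0.97+0.97)/2 = 0.97 → q = 0.72×1.295×0.97 = 0.9044 m³/s
Panel 3-4: Δb = 3.37 m, d̄ = (1.30+0.94)/2 = 1.12, v̄ = (0.97+0.91)/2 = 0.94 → q = 3.37×1.12×0.94 = 3.548 m³/s
Panel 4-5: Δb = 0.51 m, d̄ = (0.94+0.55)/2 = 0.745, v̄ = (0.91+0.62)/2 = 0.765 → q = 0.51×0.745×0.765 = 0.2907 m³/s
Panel 5-6: Δb = 0.42 m, d̄ = (0.55+0.33)/2 = 0.44, v̄ = (0.62+0.68)/2 = 0.65 → q = 0.42×0.44×0.65 = 0.1201 m³/s
Q = Σ q = 6.153 m³/s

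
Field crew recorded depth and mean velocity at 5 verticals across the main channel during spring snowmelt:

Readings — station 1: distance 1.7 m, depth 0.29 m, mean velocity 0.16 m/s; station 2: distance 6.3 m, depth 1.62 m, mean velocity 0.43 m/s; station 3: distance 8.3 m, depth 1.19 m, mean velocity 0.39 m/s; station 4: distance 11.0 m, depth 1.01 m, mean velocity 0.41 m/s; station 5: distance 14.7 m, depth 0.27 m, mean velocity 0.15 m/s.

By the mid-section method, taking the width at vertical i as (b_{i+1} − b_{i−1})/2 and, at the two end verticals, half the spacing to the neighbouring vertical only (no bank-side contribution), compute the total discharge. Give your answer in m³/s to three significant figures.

w_1 = (6.3 − 1.7)/2 = 2.3 m; q_1 = 0.16 × 0.29 × 2.3 = 0.1067 m³/s
w_2 = (8.3 − 1.7)/2 = 3.3 m; q_2 = 0.43 × 1.62 × 3.3 = 2.299 m³/s
w_3 = (11.0 − 6.3)/2 = 2.35 m; q_3 = 0.39 × 1.19 × 2.35 = 1.091 m³/s
w_4 = (14.7 − 8.3)/2 = 3.2 m; q_4 = 0.41 × 1.01 × 3.2 = 1.325 m³/s
w_5 = (14.7 − 11.0)/2 = 1.85 m; q_5 = 0.15 × 0.27 × 1.85 = 0.07493 m³/s
Q = Σ qᵢ = 4.896 m³/s

4.90 m³/s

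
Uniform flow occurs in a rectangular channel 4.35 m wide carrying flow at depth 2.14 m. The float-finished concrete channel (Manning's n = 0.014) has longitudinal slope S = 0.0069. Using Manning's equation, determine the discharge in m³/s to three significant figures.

A = b·y = 4.35 × 2.14 = 9.309 m²
P = b + 2y = 4.35 + 2×2.14 = 8.630 m
R = A/P = 9.309/8.630 = 1.079 m
Q = (1/n)·A·R^(2/3)·S^(1/2) = (1/0.014) × 9.309 × 1.079^(2/3) × 0.0069^(1/2) = 58.09 m³/s

58.1 m³/s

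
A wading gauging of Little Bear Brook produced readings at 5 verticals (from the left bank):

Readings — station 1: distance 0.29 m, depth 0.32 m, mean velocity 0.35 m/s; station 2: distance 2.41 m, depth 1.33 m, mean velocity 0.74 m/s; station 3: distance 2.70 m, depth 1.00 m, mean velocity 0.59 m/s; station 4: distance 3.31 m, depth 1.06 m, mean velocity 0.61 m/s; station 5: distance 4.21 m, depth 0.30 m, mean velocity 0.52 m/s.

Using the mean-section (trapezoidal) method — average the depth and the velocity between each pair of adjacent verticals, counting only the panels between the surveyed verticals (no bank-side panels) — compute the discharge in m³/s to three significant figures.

Panel 1-2: Δb = 2.12 m, d̄ = (0.32+1.33)/2 = 0.825, v̄ = (0.35+0.74)/2 = 0.545 → q = 2.12×0.825×0.545 = 0.9532 m³/s
Panel 2-3: Δb = 0.29 m, d̄ = (1.33+1.00)/2 = 1.165, v̄ = (0.74+0.59)/2 = 0.665 → q = 0.29×1.165×0.665 = 0.2247 m³/s
Panel 3-4: Δb = 0.61 m, d̄ = (1.00+1.06)/2 = 1.03, v̄ = (0.59+0.61)/2 = 0.6 → q = 0.61×1.03×0.6 = 0.3770 m³/s
Panel 4-5: Δb = 0.9 m, d̄ = (1.06+0.30)/2 = 0.68, v̄ = (0.61+0.52)/2 = 0.565 → q = 0.9×0.68×0.565 = 0.3458 m³/s
Q = Σ q = 1.901 m³/s

1.90 m³/s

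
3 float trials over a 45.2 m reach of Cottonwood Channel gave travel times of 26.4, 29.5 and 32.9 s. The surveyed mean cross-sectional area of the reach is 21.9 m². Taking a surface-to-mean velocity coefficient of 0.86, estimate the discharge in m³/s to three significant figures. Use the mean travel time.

28.8 m³/s

t̄ = (26.4 + 29.5 + 32.9) / 3 = 29.6 s
v_surface = L / t̄ = 45.2 / 29.6 = 1.527 m/s
v_mean = 0.86 × 1.527 = 1.313 m/s
Q = A × v_mean = 21.9 × 1.313 = 28.76 m³/s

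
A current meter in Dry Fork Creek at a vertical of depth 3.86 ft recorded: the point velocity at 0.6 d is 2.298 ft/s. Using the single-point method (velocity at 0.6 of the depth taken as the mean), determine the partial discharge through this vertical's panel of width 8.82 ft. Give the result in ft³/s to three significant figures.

78.2 ft³/s

v̄ = v₀.₆ = 2.298 ft/s
q = v̄ × d × w = 2.298 × 3.86 × 8.82 = 78.24 ft³/s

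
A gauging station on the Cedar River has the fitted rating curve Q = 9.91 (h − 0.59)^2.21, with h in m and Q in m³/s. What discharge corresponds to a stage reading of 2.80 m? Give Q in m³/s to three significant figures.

57.2 m³/s

Q = 9.91 × (2.80 − 0.59)^2.21 = 9.91 × 2.21^2.21 = 57.17 m³/s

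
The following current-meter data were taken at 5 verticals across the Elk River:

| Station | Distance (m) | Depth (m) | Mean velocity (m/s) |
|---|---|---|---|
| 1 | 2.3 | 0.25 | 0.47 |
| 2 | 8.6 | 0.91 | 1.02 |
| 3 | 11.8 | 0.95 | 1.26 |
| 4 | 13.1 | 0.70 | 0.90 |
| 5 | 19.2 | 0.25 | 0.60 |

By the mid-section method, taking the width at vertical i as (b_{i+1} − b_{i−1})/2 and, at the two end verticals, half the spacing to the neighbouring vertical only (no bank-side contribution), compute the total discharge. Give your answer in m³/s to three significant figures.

10.3 m³/s

w_1 = (8.6 − 2.3)/2 = 3.15 m; q_1 = 0.47 × 0.25 × 3.15 = 0.3701 m³/s
w_2 = (11.8 − 2.3)/2 = 4.75 m; q_2 = 1.02 × 0.91 × 4.75 = 4.409 m³/s
w_3 = (13.1 − 8.6)/2 = 2.25 m; q_3 = 1.26 × 0.95 × 2.25 = 2.693 m³/s
w_4 = (19.2 − 11.8)/2 = 3.7 m; q_4 = 0.90 × 0.70 × 3.7 = 2.331 m³/s
w_5 = (19.2 − 13.1)/2 = 3.05 m; q_5 = 0.60 × 0.25 × 3.05 = 0.4575 m³/s
Q = Σ qᵢ = 10.26 m³/s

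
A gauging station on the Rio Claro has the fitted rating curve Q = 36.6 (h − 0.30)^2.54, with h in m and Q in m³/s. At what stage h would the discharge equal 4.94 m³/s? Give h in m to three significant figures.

0.755 m

h − h₀ = (Q/C)^(1/b) = (4.94/36.6)^(1/2.54) = 0.4545 m
h = 0.30 + 0.4545 = 0.7545 m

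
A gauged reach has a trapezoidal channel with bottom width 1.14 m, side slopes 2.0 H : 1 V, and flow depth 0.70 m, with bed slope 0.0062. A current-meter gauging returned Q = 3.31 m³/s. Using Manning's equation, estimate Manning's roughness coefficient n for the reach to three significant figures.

0.0236

A = (b + z·y)·y = (1.14 + 2.0×0.70)×0.70 = 1.778 m²
P = b + 2y√(1+z²) = 1.14 + 2×0.70×√(1+2.0²) = 4.270 m
R = A/P = 1.778/4.270 = 0.4163 m
n = (1/Q)·A·R^(2/3)·S^(1/2) = (1/3.31) × 1.778 × 0.5576 × 0.07874 = 0.02358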